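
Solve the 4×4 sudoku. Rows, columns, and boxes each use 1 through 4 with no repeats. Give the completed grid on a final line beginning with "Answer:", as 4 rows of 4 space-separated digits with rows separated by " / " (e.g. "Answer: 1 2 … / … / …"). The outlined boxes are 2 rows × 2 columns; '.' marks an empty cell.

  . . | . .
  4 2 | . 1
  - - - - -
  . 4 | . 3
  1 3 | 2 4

Step 1. [r1c1∈{3}] r1c1 has the single candidate 3, so r1c1=3.
Step 2. [r3c1∈{2}] r3c1's peers cover all but 2 ⇒ r3c1=2.
Step 3. [r3c3∈{1}] r3c3's peers cover all but 1. So r3c3=1.
Step 4. [r1c2∈{1}] r1c2's peers cover all but 1. So r1c2=1.
Step 5. [r1c4∈{2}] r1c4 is down to just 2 ⇒ r1c4=2.
Step 6. [r2c3∈{3}] r2c3 is down to just 3. So r2c3=3.
Step 7. [r1c3∈{4}] r1c3's peers cover all but 4 ⇒ r1c3=4.

Answer: 3 1 4 2 / 4 2 3 1 / 2 4 1 3 / 1 3 2 4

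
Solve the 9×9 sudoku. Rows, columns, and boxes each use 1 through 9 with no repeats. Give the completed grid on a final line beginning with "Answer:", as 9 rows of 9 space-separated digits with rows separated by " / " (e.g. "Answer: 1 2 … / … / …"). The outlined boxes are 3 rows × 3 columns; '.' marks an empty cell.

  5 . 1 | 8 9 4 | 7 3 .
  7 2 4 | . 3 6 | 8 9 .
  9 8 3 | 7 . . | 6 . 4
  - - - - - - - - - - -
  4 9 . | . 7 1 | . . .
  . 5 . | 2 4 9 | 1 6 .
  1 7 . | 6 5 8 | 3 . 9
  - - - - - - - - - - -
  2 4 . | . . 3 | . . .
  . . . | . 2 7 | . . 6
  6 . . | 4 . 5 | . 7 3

Step 1. [r5c3∈{8}] r5c3 is down to just 8. So r5c3=8.
Step 2. [r3c8∈{1,2,5}] r3c8 is the only open cell in row 3 admitting 5. So r3c8=5.
Step 3. [r9c3∈{9}] r9c3 is down to just 9, so r9c3=9.
Step 4. [r3c5∈{1}] r3c5's peers cover all but 1 ⇒ r3c5=1.
Step 5. [r8c7∈{4,5,9}] r8c7 is the only open cell in col 7 admitting 4, so r8c7=4.
Step 6. [r8c2∈{1,3}] 3 has one home in col 2: r8c2 ⇒ r8c2=3.
Step 7. [r8c4∈{1,9}] across row 8, 9 lands solely at r8c4. So r8c4=9.
Step 8. [r8c8∈{1,8}] across row 8, 1 lands solely at r8c8 ⇒ r8c8=1.
Step 9. [r7c8∈{8}] r7c8's peers cover all but 8 ⇒ r7c8=8.
Step 10. [r4c8∈{2}] only 2 remains possible at r4c8. So r4c8=2.
Step 11. [r7c9∈{5}] nothing but 5 survives at r7c9 ⇒ r7c9=5.
Step 12. [r7c3∈{7}] r7c3's peers cover all but 7, so r7c3=7.
Step 13. [r7c4∈{1}] r7c4's peers cover all but 1. So r7c4=1.
Step 14. [r8c1∈{8}] r8c1's peers cover all but 8. So r8c1=8.
Step 15. [r2c9∈{1}] r2c9 is down to just 1. So r2c9=1.
Step 16. [r1c9∈{2}] r1c9 has the single candidate 2. So r1c9=2.
Step 17. [r8c3∈{5}] r8c3's peers cover all but 5, so r8c3=5.
Step 18. [r2c4∈{5}] r2c4 is down to just 5. So r2c4=5.
Step 19. [r4c7∈{5}] nothing but 5 survives at r4c7. So r4c7=5.
Step 20. [r5c1∈{3}] r5c1 is down to just 3 ⇒ r5c1=3.
Step 21. [r3c6∈{2}] nothing but 2 survives at r3c6, so r3c6=2.
Step 22. [r7c7∈{9}] r7c7 is down to just 9 ⇒ r7c7=9.
Step 23. [r5c9∈{7}] r5c9 has the single candidate 7, so r5c9=7.
Step 24. [r7c5∈{6}] r7c5 is down to just 6 ⇒ r7c5=6.
Step 25. [r6c3∈{2}] nothing but 2 survives at r6c3. So r6c3=2.
Step 26. [r1c2∈{6}] nothing but 6 survives at r1c2. So r1c2=6.
Step 27. [r9c7∈{2}] r9c7's peers cover all but 2. So r9c7=2.
Step 28. [r9c5∈{8}] r9c5 is down to just 8 ⇒ r9c5=8.
Step 29. [r4c4∈{3}] only 3 remains possible at r4c4 ⇒ r4c4=3.
Step 30. [r4c9∈{8}] r4c9's peers cover all but 8. So r4c9=8.
Step 31. [r4c3∈{6}] nothing but 6 survives at r4c3 ⇒ r4c3=6.
Step 32. [r9c2∈{1}] r9c2 is down to just 1, so r9c2=1.
Step 33. [r6c8∈{4}] r6c8's peers cover all but 4 ⇒ r6c8=4.

Answer: 5 6 1 8 9 4 7 3 2 / 7 2 4 5 3 6 8 9 1 / 9 8 3 7 1 2 6 5 4 / 4 9 6 3 7 1 5 2 8 / 3 5 8 2 4 9 1 6 7 / 1 7 2 6 5 8 3 4 9 / 2 4 7 1 6 3 9 8 5 / 8 3 5 9 2 7 4 1 6 / 6 1 9 4 8 5 2 7 3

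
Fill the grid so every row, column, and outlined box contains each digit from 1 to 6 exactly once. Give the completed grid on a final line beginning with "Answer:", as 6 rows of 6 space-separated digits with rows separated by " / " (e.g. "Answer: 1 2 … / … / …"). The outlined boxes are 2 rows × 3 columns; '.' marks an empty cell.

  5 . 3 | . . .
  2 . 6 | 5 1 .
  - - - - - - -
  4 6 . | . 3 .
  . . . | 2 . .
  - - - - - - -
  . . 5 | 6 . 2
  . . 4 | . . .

Step 1. [r3c4∈{1}] r3c4's peers cover all but 1 ⇒ r3c4=1.
Step 2. [r4c2∈{1,3,5}] 5 has one home in col 2: r4c2 ⇒ r4c2=5.
Step 3. [r6c6∈{1,3,5}] r6c6 is the only open cell in col 6 admitting 1. So r6c6=1.
Step 4. [r1c4∈{4}] r1c4's peers cover all but 4, so r1c4=4.
Step 5. [r4c1∈{1,3}] row 4 places 3 nowhere but r4c1 ⇒ r4c1=3.
Step 6. [r1c6∈{6}] only 6 remains possible at r1c6 ⇒ r1c6=6.
Step 7. [r5c2∈{1,3}] across row 5, 3 lands solely at r5c2. So r5c2=3.
Step 8. [r5c5∈{4}] nothing but 4 survives at r5c5. So r5c5=4.
Step 9. [r6c2∈{2}] r6c2's peers cover all but 2 ⇒ r6c2=2.
Step 10. [r6c4∈{3}] r6c4's peers cover all but 3. So r6c4=3.
Step 11. [r6c1∈{6}] r6c1 is down to just 6 ⇒ r6c1=6.
Step 12. [r5c1∈{1}] nothing but 1 survives at r5c1 ⇒ r5c1=1.
Step 13. [r6c5∈{5}] r6c5 has the single candidate 5, so r6c5=5.
Step 14. [r4c6∈{4}] only 4 remains possible at r4c6. So r4c6=4.
Step 15. [r2c6∈{3}] r2c6's peers cover all but 3, so r2c6=3.
Step 16. [r3c3∈{2}] only 2 remains possible at r3c3 ⇒ r3c3=2.
Step 17. [r2c2∈{4}] r2c2's peers cover all but 4 ⇒ r2c2=4.
Step 18. [r1c2∈{1}] nothing but 1 survives at r1c2, so r1c2=1.
Step 19. [r4c3∈{1}] nothing but 1 survives at r4c3 ⇒ r4c3=1.
Step 20. [r3c6∈{5}] r3c6 has the single candidate 5, so r3c6=5.
Step 21. [r4c5∈{6}] r4c5 has the single candidate 6, so r4c5=6.
Step 22. [r1c5∈{2}] r1c5 has the single candidate 2 ⇒ r1c5=2.

Answer: 5 1 3 4 2 6 / 2 4 6 5 1 3 / 4 6 2 1 3 5 / 3 5 1 2 6 4 / 1 3 5 6 4 2 / 6 2 4 3 5 1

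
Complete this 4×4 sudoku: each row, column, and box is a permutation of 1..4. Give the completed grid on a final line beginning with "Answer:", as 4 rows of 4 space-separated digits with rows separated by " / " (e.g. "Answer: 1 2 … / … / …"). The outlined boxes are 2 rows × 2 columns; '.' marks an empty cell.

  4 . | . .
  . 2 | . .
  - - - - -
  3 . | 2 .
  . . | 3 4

Step 1. [r1c3∈{1}] r1c3's peers cover all but 1. So r1c3=1.
Step 2. [r4c2∈{1}] r4c2's peers cover all but 1 ⇒ r4c2=1.
Step 3. [r1c4∈{2,3}] across row 1, 2 lands solely at r1c4. So r1c4=2.
Step 4. [r2c1∈{1}] r2c1 is down to just 1 ⇒ r2c1=1.
Step 5. [r2c4∈{3}] only 3 remains possible at r2c4 ⇒ r2c4=3.
Step 6. [r3c4∈{1}] only 1 remains possible at r3c4 ⇒ r3c4=1.
Step 7. [r4c1∈{2}] r4c1 has the single candidate 2, so r4c1=2.
Step 8. [r2c3∈{4}] r2c3's peers cover all but 4, so r2c3=4.
Step 9. [r1c2∈{3}] r1c2 is down to just 3 ⇒ r1c2=3.
Step 10. [r3c2∈{4}] r3c2's peers cover all but 4 ⇒ r3c2=4.

Answer: 4 3 1 2 / 1 2 4 3 / 3 4 2 1 / 2 1 3 4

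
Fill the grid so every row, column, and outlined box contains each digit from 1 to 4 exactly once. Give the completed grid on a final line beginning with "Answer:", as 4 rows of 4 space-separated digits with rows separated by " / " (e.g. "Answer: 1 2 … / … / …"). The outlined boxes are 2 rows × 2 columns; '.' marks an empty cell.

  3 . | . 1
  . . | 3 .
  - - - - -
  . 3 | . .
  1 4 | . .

Step 1. [r4c3∈{2}] only 2 remains possible at r4c3. So r4c3=2.
Step 2. [r2c4∈{2,4}] across col 4, 2 lands solely at r2c4. So r2c4=2.
Step 3. [r3c4∈{4}] nothing but 4 survives at r3c4 ⇒ r3c4=4.
Step 4. [r2c1∈{4}] r2c1 has the single candidate 4 ⇒ r2c1=4.
Step 5. [r4c4∈{3}] r4c4 is down to just 3. So r4c4=3.
Step 6. [r1c2∈{2}] r1c2's peers cover all but 2, so r1c2=2.
Step 7. [r1c3∈{4}] r1c3's peers cover all but 4. So r1c3=4.
Step 8. [r3c3∈{1}] only 1 remains possible at r3c3. So r3c3=1.
Step 9. [r3c1∈{2}] only 2 remains possible at r3c1. So r3c1=2.
Step 10. [r2c2∈{1}] r2c2's peers cover all but 1 ⇒ r2c2=1.

Answer: 3 2 4 1 / 4 1 3 2 / 2 3 1 4 / 1 4 2 3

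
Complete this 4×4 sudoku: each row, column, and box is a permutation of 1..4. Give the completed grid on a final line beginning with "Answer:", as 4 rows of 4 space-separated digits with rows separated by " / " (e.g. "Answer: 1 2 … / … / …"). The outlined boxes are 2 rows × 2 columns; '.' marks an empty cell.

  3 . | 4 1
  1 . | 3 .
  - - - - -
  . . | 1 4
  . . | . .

Step 1. [r4c3∈{2}] r4c3's peers cover all but 2 ⇒ r4c3=2.
Step 2. [r1c2∈{2}] r1c2 has the single candidate 2. So r1c2=2.
Step 3. [r4c2∈{1,3,4}] 1 has one home in row 4: r4c2 ⇒ r4c2=1.
Step 4. [r2c2∈{4}] r2c2's peers cover all but 4, so r2c2=4.
Step 5. [r4c4∈{3}] r4c4 is down to just 3. So r4c4=3.
Step 6. [r2c4∈{2}] nothing but 2 survives at r2c4 ⇒ r2c4=2.
Step 7. [r3c2∈{3}] r3c2 is down to just 3 ⇒ r3c2=3.
Step 8. [r4c1∈{4}] r4c1 is down to just 4, so r4c1=4.
Step 9. [r3c1∈{2}] nothing but 2 survives at r3c1, so r3c1=2.

Answer: 3 2 4 1 / 1 4 3 2 / 2 3 1 4 / 4 1 2 3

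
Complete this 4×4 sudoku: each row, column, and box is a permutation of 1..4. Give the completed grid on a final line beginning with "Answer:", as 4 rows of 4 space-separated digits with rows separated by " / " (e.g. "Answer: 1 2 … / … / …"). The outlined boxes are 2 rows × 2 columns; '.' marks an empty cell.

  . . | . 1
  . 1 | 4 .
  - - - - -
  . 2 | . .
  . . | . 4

Step 1. [r3c4∈{3}] r3c4 has the single candidate 3, so r3c4=3.
Step 2. [r2c1∈{2,3}] r2c1 is the only open cell in row 2 admitting 3, so r2c1=3.
Step 3. [r4c1∈{1}] r4c1 is down to just 1 ⇒ r4c1=1.
Step 4. [r1c1∈{2,4}] across col 1, 2 lands solely at r1c1, so r1c1=2.
Step 5. [r4c3∈{2}] r4c3's peers cover all but 2. So r4c3=2.
Step 6. [r1c3∈{3}] r1c3's peers cover all but 3. So r1c3=3.
Step 7. [r3c1∈{4}] r3c1's peers cover all but 4. So r3c1=4.
Step 8. [r3c3∈{1}] r3c3 is down to just 1 ⇒ r3c3=1.
Step 9. [r2c4∈{2}] r2c4 has the single candidate 2 ⇒ r2c4=2.
Step 10. [r4c2∈{3}] r4c2 is down to just 3 ⇒ r4c2=3.
Step 11. [r1c2∈{4}] nothing but 4 survives at r1c2 ⇒ r1c2=4.

Answer: 2 4 3 1 / 3 1 4 2 / 4 2 1 3 / 1 3 2 4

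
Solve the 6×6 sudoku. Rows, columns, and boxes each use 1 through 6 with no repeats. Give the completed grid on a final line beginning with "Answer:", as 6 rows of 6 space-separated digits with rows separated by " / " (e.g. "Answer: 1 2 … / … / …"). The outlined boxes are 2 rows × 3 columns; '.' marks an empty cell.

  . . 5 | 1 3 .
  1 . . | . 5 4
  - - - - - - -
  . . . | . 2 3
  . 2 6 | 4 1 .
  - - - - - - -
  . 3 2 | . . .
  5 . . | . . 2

Step 1. [r3c1∈{4}] r3c1 is down to just 4, so r3c1=4.
Step 2. [r5c1∈{6}] r5c1 has the single candidate 6. So r5c1=6.
Step 3. [r3c4∈{5,6}] r3c4 is the only open cell in row 3 admitting 6 ⇒ r3c4=6.
Step 4. [r6c3∈{1,4}] r6c3 is the only open cell in col 3 admitting 4, so r6c3=4.
Step 5. [r3c3∈{1}] r3c3 is down to just 1 ⇒ r3c3=1.
Step 6. [r2c2∈{6}] r2c2's peers cover all but 6. So r2c2=6.
Step 7. [r4c6∈{5}] r4c6's peers cover all but 5 ⇒ r4c6=5.
Step 8. [r2c3∈{3}] r2c3's peers cover all but 3 ⇒ r2c3=3.
Step 9. [r3c2∈{5}] nothing but 5 survives at r3c2, so r3c2=5.
Step 10. [r2c4∈{2}] only 2 remains possible at r2c4 ⇒ r2c4=2.
Step 11. [r4c1∈{3}] r4c1's peers cover all but 3. So r4c1=3.
Step 12. [r1c2∈{4}] r1c2's peers cover all but 4 ⇒ r1c2=4.
Step 13. [r6c4∈{3}] r6c4 has the single candidate 3, so r6c4=3.
Step 14. [r5c5∈{4}] r5c5's peers cover all but 4. So r5c5=4.
Step 15. [r1c1∈{2}] only 2 remains possible at r1c1, so r1c1=2.
Step 16. [r6c2∈{1}] r6c2's peers cover all but 1, so r6c2=1.
Step 17. [r5c6∈{1}] r5c6 is down to just 1. So r5c6=1.
Step 18. [r6c5∈{6}] only 6 remains possible at r6c5. So r6c5=6.
Step 19. [r5c4∈{5}] only 5 remains possible at r5c4. So r5c4=5.
Step 20. [r1c6∈{6}] r1c6 is down to just 6. So r1c6=6.

Answer: 2 4 5 1 3 6 / 1 6 3 2 5 4 / 4 5 1 6 2 3 / 3 2 6 4 1 5 / 6 3 2 5 4 1 / 5 1 4 3 6 2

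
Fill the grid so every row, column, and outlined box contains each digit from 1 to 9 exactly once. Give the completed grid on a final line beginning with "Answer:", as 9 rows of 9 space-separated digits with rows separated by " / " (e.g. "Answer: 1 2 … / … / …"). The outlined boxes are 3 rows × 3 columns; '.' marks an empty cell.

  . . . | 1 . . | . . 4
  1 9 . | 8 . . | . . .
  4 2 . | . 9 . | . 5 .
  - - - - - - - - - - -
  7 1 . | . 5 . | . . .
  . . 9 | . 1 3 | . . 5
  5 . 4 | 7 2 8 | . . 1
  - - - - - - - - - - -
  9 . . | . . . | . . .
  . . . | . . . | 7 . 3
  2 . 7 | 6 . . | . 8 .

Step 1. [r1c1∈{3,6,8}] r1c1 is the only open cell in col 1 admitting 3 ⇒ r1c1=3.
Step 2. [r4c6∈{4,6,9}] across box 5, 6 lands solely at r4c6 ⇒ r4c6=6.
Step 3. [r1c2∈{5,6,7,8}] in col 2, 7 fits only at r1c2. So r1c2=7.
Step 4. [r3c7∈{1,3,6,8}] r3c7 is the only open cell in row 3 admitting 1, so r3c7=1.
Step 5. [r5c4∈{4}] r5c4 has the single candidate 4, so r5c4=4.
Step 6. [r4c3∈{2,3,8}] r4c3 is the only open cell in col 3 admitting 2. So r4c3=2.
Step 7. [r7c3∈{1,3,5,6,8}] col 3 places 3 nowhere but r7c3 ⇒ r7c3=3.
Step 8. [r9c6∈{1,4,5,9}] 1 has one home in row 9: r9c6, so r9c6=1.
Step 9. [r8c6∈{2,4,5,9}] col 6 places 9 nowhere but r8c6, so r8c6=9.
Step 10. [r1c5∈{6}] nothing but 6 survives at r1c5 ⇒ r1c5=6.
Step 11. [r7c8∈{1,2,4,6}] r7c8 is the only open cell in row 7 admitting 1 ⇒ r7c8=1.
Step 12. [r3c6∈{7}] r3c6's peers cover all but 7. So r3c6=7.
Step 13. [r4c4∈{9}] nothing but 9 survives at r4c4. So r4c4=9.
Step 14. [r4c9∈{8}] only 8 remains possible at r4c9 ⇒ r4c9=8.
Step 15. [r3c9∈{6}] r3c9 is down to just 6 ⇒ r3c9=6.
Step 16. [r7c9∈{2}] r7c9 has the single candidate 2. So r7c9=2.
Step 17. [r7c4∈{5}] only 5 remains possible at r7c4, so r7c4=5.
Step 18. [r7c6∈{4}] nothing but 4 survives at r7c6, so r7c6=4.
Step 19. [r7c7∈{6}] only 6 remains possible at r7c7, so r7c7=6.
Step 20. [r7c2∈{8}] r7c2 has the single candidate 8 ⇒ r7c2=8.
Step 21. [r5c2∈{6}] r5c2's peers cover all but 6, so r5c2=6.
Step 22. [r5c7∈{2}] r5c7 is down to just 2 ⇒ r5c7=2.
Step 23. [r2c7∈{3}] r2c7's peers cover all but 3. So r2c7=3.
Step 24. [r8c8∈{4}] nothing but 4 survives at r8c8 ⇒ r8c8=4.
Step 25. [r6c7∈{9}] only 9 remains possible at r6c7 ⇒ r6c7=9.
Step 26. [r8c2∈{5}] only 5 remains possible at r8c2, so r8c2=5.
Step 27. [r2c3∈{5,6}] in row 2, 6 fits only at r2c3 ⇒ r2c3=6.
Step 28. [r1c3∈{5,8}] in col 3, 5 fits only at r1c3, so r1c3=5.
Step 29. [r1c6∈{2}] nothing but 2 survives at r1c6 ⇒ r1c6=2.
Step 30. [r4c8∈{3}] r4c8 has the single candidate 3 ⇒ r4c8=3.
Step 31. [r2c9∈{7}] only 7 remains possible at r2c9. So r2c9=7.
Step 32. [r6c8∈{6}] r6c8 has the single candidate 6, so r6c8=6.
Step 33. [r9c5∈{3}] r9c5's peers cover all but 3. So r9c5=3.
Step 34. [r9c7∈{5}] r9c7 has the single candidate 5, so r9c7=5.
Step 35. [r6c2∈{3}] only 3 remains possible at r6c2 ⇒ r6c2=3.
Step 36. [r8c4∈{2}] r8c4 is down to just 2 ⇒ r8c4=2.
Step 37. [r8c1∈{6}] r8c1 has the single candidate 6 ⇒ r8c1=6.
Step 38. [r9c9∈{9}] only 9 remains possible at r9c9 ⇒ r9c9=9.
Step 39. [r9c2∈{4}] r9c2 has the single candidate 4. So r9c2=4.
Step 40. [r2c6∈{5}] only 5 remains possible at r2c6. So r2c6=5.
Step 41. [r2c8∈{2}] r2c8 is down to just 2. So r2c8=2.
Step 42. [r5c8∈{7}] r5c8's peers cover all but 7 ⇒ r5c8=7.
Step 43. [r1c7∈{8}] only 8 remains possible at r1c7 ⇒ r1c7=8.
Step 44. [r7c5∈{7}] r7c5's peers cover all but 7, so r7c5=7.
Step 45. [r1c8∈{9}] r1c8 is down to just 9, so r1c8=9.
Step 46. [r4c7∈{4}] r4c7's peers cover all but 4, so r4c7=4.
Step 47. [r2c5∈{4}] r2c5 has the single candidate 4 ⇒ r2c5=4.
Step 48. [r5c1∈{8}] only 8 remains possible at r5c1, so r5c1=8.
Step 49. [r8c5∈{8}] r8c5 has the single candidate 8 ⇒ r8c5=8.
Step 50. [r3c3∈{8}] only 8 remains possible at r3c3 ⇒ r3c3=8.
Step 51. [r3c4∈{3}] r3c4's peers cover all but 3, so r3c4=3.
Step 52. [r8c3∈{1}] r8c3 has the single candidate 1, so r8c3=1.

Answer: 3 7 5 1 6 2 8 9 4 / 1 9 6 8 4 5 3 2 7 / 4 2 8 3 9 7 1 5 6 / 7 1 2 9 5 6 4 3 8 / 8 6 9 4 1 3 2 7 5 / 5 3 4 7 2 8 9 6 1 / 9 8 3 5 7 4 6 1 2 / 6 5 1 2 8 9 7 4 3 / 2 4 7 6 3 1 5 8 9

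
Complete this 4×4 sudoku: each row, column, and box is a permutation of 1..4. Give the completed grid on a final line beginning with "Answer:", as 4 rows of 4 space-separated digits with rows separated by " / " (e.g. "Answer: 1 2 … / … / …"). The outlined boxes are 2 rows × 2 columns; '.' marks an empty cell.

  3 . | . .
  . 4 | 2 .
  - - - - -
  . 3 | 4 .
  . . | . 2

Step 1. [r4c2∈{1}] nothing but 1 survives at r4c2. So r4c2=1.
Step 2. [r3c4∈{1}] r3c4's peers cover all but 1. So r3c4=1.
Step 3. [r4c1∈{4}] r4c1 has the single candidate 4 ⇒ r4c1=4.
Step 4. [r1c4∈{4}] only 4 remains possible at r1c4 ⇒ r1c4=4.
Step 5. [r2c4∈{3}] r2c4 has the single candidate 3 ⇒ r2c4=3.
Step 6. [r3c1∈{2}] r3c1's peers cover all but 2, so r3c1=2.
Step 7. [r1c3∈{1}] nothing but 1 survives at r1c3 ⇒ r1c3=1.
Step 8. [r1c2∈{2}] nothing but 2 survives at r1c2. So r1c2=2.
Step 9. [r4c3∈{3}] r4c3 is down to just 3 ⇒ r4c3=3.
Step 10. [r2c1∈{1}] only 1 remains possible at r2c1 ⇒ r2c1=1.

Answer: 3 2 1 4 / 1 4 2 3 / 2 3 4 1 / 4 1 3 2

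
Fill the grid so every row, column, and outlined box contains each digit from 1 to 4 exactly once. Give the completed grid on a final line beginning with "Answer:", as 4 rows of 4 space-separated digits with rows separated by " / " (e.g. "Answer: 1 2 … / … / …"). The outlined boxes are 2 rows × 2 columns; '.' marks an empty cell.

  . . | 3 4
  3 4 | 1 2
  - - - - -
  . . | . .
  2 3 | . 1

Step 1. [r3c1∈{1,4}] across col 1, 4 lands solely at r3c1. So r3c1=4.
Step 2. [r1c1∈{1}] only 1 remains possible at r1c1 ⇒ r1c1=1.
Step 3. [r1c2∈{2}] r1c2 is down to just 2, so r1c2=2.
Step 4. [r3c4∈{3}] nothing but 3 survives at r3c4 ⇒ r3c4=3.
Step 5. [r4c3∈{4}] r4c3's peers cover all but 4 ⇒ r4c3=4.
Step 6. [r3c3∈{2}] only 2 remains possible at r3c3 ⇒ r3c3=2.
Step 7. [r3c2∈{1}] only 1 remains possible at r3c2. So r3c2=1.

Answer: 1 2 3 4 / 3 4 1 2 / 4 1 2 3 / 2 3 4 1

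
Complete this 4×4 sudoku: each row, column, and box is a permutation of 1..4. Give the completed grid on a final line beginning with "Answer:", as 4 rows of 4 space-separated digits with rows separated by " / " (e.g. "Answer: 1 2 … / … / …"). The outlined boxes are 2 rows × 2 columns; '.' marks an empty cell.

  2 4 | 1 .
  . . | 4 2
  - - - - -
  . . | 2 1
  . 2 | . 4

Step 1. [r3c2∈{3}] only 3 remains possible at r3c2, so r3c2=3.
Step 2. [r2c2∈{1}] r2c2's peers cover all but 1 ⇒ r2c2=1.
Step 3. [r1c4∈{3}] only 3 remains possible at r1c4, so r1c4=3.
Step 4. [r2c1∈{3}] r2c1's peers cover all but 3, so r2c1=3.
Step 5. [r3c1∈{4}] only 4 remains possible at r3c1 ⇒ r3c1=4.
Step 6. [r4c3∈{3}] nothing but 3 survives at r4c3. So r4c3=3.
Step 7. [r4c1∈{1}] nothing but 1 survives at r4c1. So r4c1=1.

Answer: 2 4 1 3 / 3 1 4 2 / 4 3 2 1 / 1 2 3 4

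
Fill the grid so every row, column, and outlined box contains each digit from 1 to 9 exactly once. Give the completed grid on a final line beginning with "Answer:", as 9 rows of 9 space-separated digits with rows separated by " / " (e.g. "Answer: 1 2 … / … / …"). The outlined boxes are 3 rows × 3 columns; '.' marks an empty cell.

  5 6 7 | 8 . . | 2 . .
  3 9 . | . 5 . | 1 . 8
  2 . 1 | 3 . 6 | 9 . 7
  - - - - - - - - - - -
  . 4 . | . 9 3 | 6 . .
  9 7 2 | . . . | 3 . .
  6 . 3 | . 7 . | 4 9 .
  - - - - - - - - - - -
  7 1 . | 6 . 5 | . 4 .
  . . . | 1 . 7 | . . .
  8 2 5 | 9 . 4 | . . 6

Step 1. [r4c8∈{1,2,5,7,8}] 7 has one home in row 4: r4c8. So r4c8=7.
Step 2. [r8c8∈{2,3,5,8}] col 8 places 2 nowhere but r8c8, so r8c8=2.
Step 3. [r5c8∈{1,5,8}] across col 8, 8 lands solely at r5c8 ⇒ r5c8=8.
Step 4. [r5c6∈{1}] r5c6 has the single candidate 1. So r5c6=1.
Step 5. [r5c9∈{5}] r5c9 has the single candidate 5, so r5c9=5.
Step 6. [r3c5∈{4}] only 4 remains possible at r3c5. So r3c5=4.
Step 7. [r9c5∈{3}] only 3 remains possible at r9c5. So r9c5=3.
Step 8. [r7c9∈{3,9}] 3 has one home in row 7: r7c9, so r7c9=3.
Step 9. [r6c2∈{5,8}] across col 2, 5 lands solely at r6c2 ⇒ r6c2=5.
Step 10. [r6c4∈{2}] r6c4 is down to just 2 ⇒ r6c4=2.
Step 11. [r8c3∈{4,6,9}] across row 8, 6 lands solely at r8c3. So r8c3=6.
Step 12. [r8c5∈{8}] r8c5 has the single candidate 8 ⇒ r8c5=8.
Step 13. [r4c1∈{1}] r4c1's peers cover all but 1 ⇒ r4c1=1.
Step 14. [r8c2∈{3}] r8c2 has the single candidate 3 ⇒ r8c2=3.
Step 15. [r1c6∈{9}] nothing but 9 survives at r1c6. So r1c6=9.
Step 16. [r5c5∈{6}] r5c5's peers cover all but 6 ⇒ r5c5=6.
Step 17. [r2c3∈{4}] only 4 remains possible at r2c3, so r2c3=4.
Step 18. [r1c9∈{4}] r1c9's peers cover all but 4, so r1c9=4.
Step 19. [r6c6∈{8}] r6c6 is down to just 8, so r6c6=8.
Step 20. [r8c1∈{4}] r8c1's peers cover all but 4, so r8c1=4.
Step 21. [r2c8∈{6}] r2c8's peers cover all but 6 ⇒ r2c8=6.
Step 22. [r4c9∈{2}] nothing but 2 survives at r4c9 ⇒ r4c9=2.
Step 23. [r7c5∈{2}] nothing but 2 survives at r7c5 ⇒ r7c5=2.
Step 24. [r2c6∈{2}] r2c6's peers cover all but 2, so r2c6=2.
Step 25. [r6c9∈{1}] r6c9 has the single candidate 1. So r6c9=1.
Step 26. [r2c4∈{7}] r2c4 is down to just 7 ⇒ r2c4=7.
Step 27. [r8c7∈{5}] only 5 remains possible at r8c7 ⇒ r8c7=5.
Step 28. [r4c4∈{5}] r4c4's peers cover all but 5, so r4c4=5.
Step 29. [r4c3∈{8}] r4c3 has the single candidate 8 ⇒ r4c3=8.
Step 30. [r5c4∈{4}] r5c4 is down to just 4, so r5c4=4.
Step 31. [r9c8∈{1}] nothing but 1 survives at r9c8. So r9c8=1.
Step 32. [r8c9∈{9}] r8c9 has the single candidate 9, so r8c9=9.
Step 33. [r7c7∈{8}] r7c7 is down to just 8 ⇒ r7c7=8.
Step 34. [r9c7∈{7}] only 7 remains possible at r9c7, so r9c7=7.
Step 35. [r3c8∈{5}] r3c8 is down to just 5, so r3c8=5.
Step 36. [r3c2∈{8}] r3c2 has the single candidate 8. So r3c2=8.
Step 37. [r1c8∈{3}] r1c8 has the single candidate 3 ⇒ r1c8=3.
Step 38. [r7c3∈{9}] only 9 remains possible at r7c3. So r7c3=9.
Step 39. [r1c5∈{1}] only 1 remains possible at r1c5 ⇒ r1c5=1.

Answer: 5 6 7 8 1 9 2 3 4 / 3 9 4 7 5 2 1 6 8 / 2 8 1 3 4 6 9 5 7 / 1 4 8 5 9 3 6 7 2 / 9 7 2 4 6 1 3 8 5 / 6 5 3 2 7 8 4 9 1 / 7 1 9 6 2 5 8 4 3 / 4 3 6 1 8 7 5 2 9 / 8 2 5 9 3 4 7 1 6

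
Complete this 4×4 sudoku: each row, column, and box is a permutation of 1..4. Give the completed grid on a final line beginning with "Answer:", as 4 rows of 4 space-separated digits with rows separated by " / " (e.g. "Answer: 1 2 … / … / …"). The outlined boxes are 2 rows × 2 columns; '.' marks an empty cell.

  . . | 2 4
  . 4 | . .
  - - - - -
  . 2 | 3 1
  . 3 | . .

Step 1. [r4c1∈{1,4}] across row 4, 1 lands solely at r4c1. So r4c1=1.
Step 2. [r1c1∈{3}] nothing but 3 survives at r1c1 ⇒ r1c1=3.
Step 3. [r4c3∈{4}] nothing but 4 survives at r4c3, so r4c3=4.
Step 4. [r2c4∈{3}] r2c4 has the single candidate 3 ⇒ r2c4=3.
Step 5. [r3c1∈{4}] only 4 remains possible at r3c1, so r3c1=4.
Step 6. [r2c3∈{1}] nothing but 1 survives at r2c3 ⇒ r2c3=1.
Step 7. [r1c2∈{1}] r1c2's peers cover all but 1 ⇒ r1c2=1.
Step 8. [r2c1∈{2}] nothing but 2 survives at r2c1 ⇒ r2c1=2.
Step 9. [r4c4∈{2}] r4c4 has the single candidate 2 ⇒ r4c4=2.

Answer: 3 1 2 4 / 2 4 1 3 / 4 2 3 1 / 1 3 4 2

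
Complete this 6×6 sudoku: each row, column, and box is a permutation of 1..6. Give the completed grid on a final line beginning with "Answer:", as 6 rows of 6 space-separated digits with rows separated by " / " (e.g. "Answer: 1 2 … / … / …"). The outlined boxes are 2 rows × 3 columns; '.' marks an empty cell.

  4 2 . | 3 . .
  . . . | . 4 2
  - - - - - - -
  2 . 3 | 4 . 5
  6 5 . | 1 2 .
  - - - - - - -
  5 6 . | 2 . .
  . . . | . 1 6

Step 1. [r2c1∈{1,3}] in col 1, 1 fits only at r2c1, so r2c1=1.
Step 2. [r2c4∈{5,6}] in col 4, 6 fits only at r2c4, so r2c4=6.
Step 3. [r6c2∈{3,4}] col 2 places 4 nowhere but r6c2 ⇒ r6c2=4.
Step 4. [r5c5∈{3}] nothing but 3 survives at r5c5. So r5c5=3.
Step 5. [r1c3∈{5,6}] in row 1, 6 fits only at r1c3. So r1c3=6.
Step 6. [r6c1∈{3}] only 3 remains possible at r6c1 ⇒ r6c1=3.
Step 7. [r2c3∈{5}] r2c3 has the single candidate 5 ⇒ r2c3=5.
Step 8. [r4c3∈{4}] r4c3 has the single candidate 4 ⇒ r4c3=4.
Step 9. [r3c2∈{1}] nothing but 1 survives at r3c2, so r3c2=1.
Step 10. [r4c6∈{3}] r4c6's peers cover all but 3. So r4c6=3.
Step 11. [r2c2∈{3}] r2c2's peers cover all but 3, so r2c2=3.
Step 12. [r6c4∈{5}] r6c4 has the single candidate 5 ⇒ r6c4=5.
Step 13. [r5c6∈{4}] r5c6 is down to just 4. So r5c6=4.
Step 14. [r1c5∈{5}] r1c5's peers cover all but 5 ⇒ r1c5=5.
Step 15. [r6c3∈{2}] only 2 remains possible at r6c3 ⇒ r6c3=2.
Step 16. [r1c6∈{1}] only 1 remains possible at r1c6. So r1c6=1.
Step 17. [r3c5∈{6}] nothing but 6 survives at r3c5 ⇒ r3c5=6.
Step 18. [r5c3∈{1}] nothing but 1 survives at r5c3, so r5c3=1.

Answer: 4 2 6 3 5 1 / 1 3 5 6 4 2 / 2 1 3 4 6 5 / 6 5 4 1 2 3 / 5 6 1 2 3 4 / 3 4 2 5 1 6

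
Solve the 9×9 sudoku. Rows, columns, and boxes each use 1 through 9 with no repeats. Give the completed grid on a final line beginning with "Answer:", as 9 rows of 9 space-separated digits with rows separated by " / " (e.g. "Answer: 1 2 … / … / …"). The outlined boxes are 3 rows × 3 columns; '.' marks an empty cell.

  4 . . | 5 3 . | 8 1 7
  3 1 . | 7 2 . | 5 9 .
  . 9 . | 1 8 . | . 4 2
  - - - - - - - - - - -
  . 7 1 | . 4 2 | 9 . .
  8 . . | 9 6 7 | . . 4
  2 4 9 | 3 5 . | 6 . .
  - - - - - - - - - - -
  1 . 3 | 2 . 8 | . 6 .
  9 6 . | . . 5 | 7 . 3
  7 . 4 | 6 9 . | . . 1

Step 1. [r3c6∈{6}] r3c6 is down to just 6, so r3c6=6.
Step 2. [r5c3∈{5}] r5c3's peers cover all but 5 ⇒ r5c3=5.
Step 3. [r4c8∈{3,5,8}] in row 4, 3 fits only at r4c8, so r4c8=3.
Step 4. [r9c2∈{2,5,8}] in col 2, 8 fits only at r9c2. So r9c2=8.
Step 5. [r9c7∈{2}] r9c7 has the single candidate 2. So r9c7=2.
Step 6. [r1c3∈{2,6}] r1c3 is the only open cell in row 1 admitting 6. So r1c3=6.
Step 7. [r6c9∈{8}] r6c9 is down to just 8, so r6c9=8.
Step 8. [r7c2∈{5}] nothing but 5 survives at r7c2 ⇒ r7c2=5.
Step 9. [r7c5∈{7}] nothing but 7 survives at r7c5 ⇒ r7c5=7.
Step 10. [r7c9∈{9}] r7c9's peers cover all but 9 ⇒ r7c9=9.
Step 11. [r5c2∈{3}] r5c2 is down to just 3, so r5c2=3.
Step 12. [r2c6∈{4}] nothing but 4 survives at r2c6, so r2c6=4.
Step 13. [r1c6∈{9}] only 9 remains possible at r1c6 ⇒ r1c6=9.
Step 14. [r8c8∈{8}] r8c8 has the single candidate 8 ⇒ r8c8=8.
Step 15. [r6c6∈{1}] r6c6 is down to just 1, so r6c6=1.
Step 16. [r3c3∈{7}] r3c3 is down to just 7 ⇒ r3c3=7.
Step 17. [r7c7∈{4}] r7c7's peers cover all but 4, so r7c7=4.
Step 18. [r2c3∈{8}] nothing but 8 survives at r2c3 ⇒ r2c3=8.
Step 19. [r6c8∈{7}] only 7 remains possible at r6c8, so r6c8=7.
Step 20. [r4c4∈{8}] nothing but 8 survives at r4c4, so r4c4=8.
Step 21. [r9c8∈{5}] r9c8 has the single candidate 5. So r9c8=5.
Step 22. [r5c7∈{1}] r5c7's peers cover all but 1. So r5c7=1.
Step 23. [r8c3∈{2}] only 2 remains possible at r8c3 ⇒ r8c3=2.
Step 24. [r2c9∈{6}] r2c9 has the single candidate 6, so r2c9=6.
Step 25. [r8c5∈{1}] r8c5 is down to just 1. So r8c5=1.
Step 26. [r5c8∈{2}] only 2 remains possible at r5c8, so r5c8=2.
Step 27. [r1c2∈{2}] r1c2 is down to just 2 ⇒ r1c2=2.
Step 28. [r9c6∈{3}] r9c6 has the single candidate 3, so r9c6=3.
Step 29. [r3c1∈{5}] only 5 remains possible at r3c1. So r3c1=5.
Step 30. [r4c9∈{5}] r4c9 has the single candidate 5. So r4c9=5.
Step 31. [r3c7∈{3}] r3c7's peers cover all but 3, so r3c7=3.
Step 32. [r8c4∈{4}] only 4 remains possible at r8c4, so r8c4=4.
Step 33. [r4c1∈{6}] nothing but 6 survives at r4c1, so r4c1=6.

Answer: 4 2 6 5 3 9 8 1 7 / 3 1 8 7 2 4 5 9 6 / 5 9 7 1 8 6 3 4 2 / 6 7 1 8 4 2 9 3 5 / 8 3 5 9 6 7 1 2 4 / 2 4 9 3 5 1 6 7 8 / 1 5 3 2 7 8 4 6 9 / 9 6 2 4 1 5 7 8 3 / 7 8 4 6 9 3 2 5 1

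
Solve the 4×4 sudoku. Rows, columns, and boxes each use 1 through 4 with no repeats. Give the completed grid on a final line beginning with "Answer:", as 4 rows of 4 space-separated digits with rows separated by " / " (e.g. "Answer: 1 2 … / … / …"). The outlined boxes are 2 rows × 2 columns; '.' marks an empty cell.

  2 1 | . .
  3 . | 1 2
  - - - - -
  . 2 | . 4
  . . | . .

Step 1. [r3c3∈{3}] only 3 remains possible at r3c3 ⇒ r3c3=3.
Step 2. [r4c1∈{1,4}] 4 has one home in col 1: r4c1 ⇒ r4c1=4.
Step 3. [r2c2∈{4}] r2c2 is down to just 4. So r2c2=4.
Step 4. [r4c4∈{1}] r4c4 has the single candidate 1 ⇒ r4c4=1.
Step 5. [r3c1∈{1}] r3c1's peers cover all but 1 ⇒ r3c1=1.
Step 6. [r1c4∈{3}] nothing but 3 survives at r1c4, so r1c4=3.
Step 7. [r4c2∈{3}] r4c2 is down to just 3. So r4c2=3.
Step 8. [r4c3∈{2}] r4c3 is down to just 2 ⇒ r4c3=2.
Step 9. [r1c3∈{4}] r1c3's peers cover all but 4 ⇒ r1c3=4.

Answer: 2 1 4 3 / 3 4 1 2 / 1 2 3 4 / 4 3 2 1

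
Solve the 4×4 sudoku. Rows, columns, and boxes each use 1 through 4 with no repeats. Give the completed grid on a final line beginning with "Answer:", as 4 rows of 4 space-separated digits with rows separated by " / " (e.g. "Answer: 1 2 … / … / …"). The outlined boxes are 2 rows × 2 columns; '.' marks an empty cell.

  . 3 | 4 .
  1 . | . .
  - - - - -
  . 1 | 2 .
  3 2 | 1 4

Step 1. [r2c4∈{2,3}] across row 2, 2 lands solely at r2c4 ⇒ r2c4=2.
Step 2. [r1c4∈{1}] only 1 remains possible at r1c4, so r1c4=1.
Step 3. [r3c4∈{3}] r3c4 is down to just 3, so r3c4=3.
Step 4. [r2c2∈{4}] r2c2's peers cover all but 4. So r2c2=4.
Step 5. [r2c3∈{3}] r2c3 is down to just 3 ⇒ r2c3=3.
Step 6. [r3c1∈{4}] only 4 remains possible at r3c1, so r3c1=4.
Step 7. [r1c1∈{2}] r1c1 has the single candidate 2. So r1c1=2.

Answer: 2 3 4 1 / 1 4 3 2 / 4 1 2 3 / 3 2 1 4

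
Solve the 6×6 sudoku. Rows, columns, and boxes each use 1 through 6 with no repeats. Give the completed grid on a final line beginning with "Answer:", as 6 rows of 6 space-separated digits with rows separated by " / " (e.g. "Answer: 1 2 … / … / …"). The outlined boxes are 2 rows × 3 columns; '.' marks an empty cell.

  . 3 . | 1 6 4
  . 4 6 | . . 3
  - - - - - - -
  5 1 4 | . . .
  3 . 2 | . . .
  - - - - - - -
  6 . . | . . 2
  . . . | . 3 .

Step 1. [r5c2∈{5}] r5c2 has the single candidate 5 ⇒ r5c2=5.
Step 2. [r3c6∈{6}] r3c6 has the single candidate 6 ⇒ r3c6=6.
Step 3. [r5c4∈{4}] r5c4's peers cover all but 4 ⇒ r5c4=4.
Step 4. [r4c4∈{5}] only 5 remains possible at r4c4. So r4c4=5.
Step 5. [r5c5∈{1}] only 1 remains possible at r5c5. So r5c5=1.
Step 6. [r2c4∈{2}] r2c4 is down to just 2 ⇒ r2c4=2.
Step 7. [r6c1∈{1,2,4}] r6c1 is the only open cell in row 6 admitting 4. So r6c1=4.
Step 8. [r4c5∈{4}] r4c5 has the single candidate 4 ⇒ r4c5=4.
Step 9. [r6c2∈{2}] nothing but 2 survives at r6c2. So r6c2=2.
Step 10. [r1c3∈{5}] r1c3 has the single candidate 5 ⇒ r1c3=5.
Step 11. [r2c1∈{1}] nothing but 1 survives at r2c1 ⇒ r2c1=1.
Step 12. [r4c2∈{6}] nothing but 6 survives at r4c2 ⇒ r4c2=6.
Step 13. [r3c5∈{2}] nothing but 2 survives at r3c5. So r3c5=2.
Step 14. [r6c4∈{6}] r6c4's peers cover all but 6. So r6c4=6.
Step 15. [r2c5∈{5}] only 5 remains possible at r2c5. So r2c5=5.
Step 16. [r4c6∈{1}] only 1 remains possible at r4c6 ⇒ r4c6=1.
Step 17. [r3c4∈{3}] r3c4 has the single candidate 3, so r3c4=3.
Step 18. [r6c6∈{5}] r6c6's peers cover all but 5, so r6c6=5.
Step 19. [r5c3∈{3}] only 3 remains possible at r5c3. So r5c3=3.
Step 20. [r6c3∈{1}] r6c3's peers cover all but 1 ⇒ r6c3=1.
Step 21. [r1c1∈{2}] nothing but 2 survives at r1c1, so r1c1=2.

Answer: 2 3 5 1 6 4 / 1 4 6 2 5 3 / 5 1 4 3 2 6 / 3 6 2 5 4 1 / 6 5 3 4 1 2 / 4 2 1 6 3 5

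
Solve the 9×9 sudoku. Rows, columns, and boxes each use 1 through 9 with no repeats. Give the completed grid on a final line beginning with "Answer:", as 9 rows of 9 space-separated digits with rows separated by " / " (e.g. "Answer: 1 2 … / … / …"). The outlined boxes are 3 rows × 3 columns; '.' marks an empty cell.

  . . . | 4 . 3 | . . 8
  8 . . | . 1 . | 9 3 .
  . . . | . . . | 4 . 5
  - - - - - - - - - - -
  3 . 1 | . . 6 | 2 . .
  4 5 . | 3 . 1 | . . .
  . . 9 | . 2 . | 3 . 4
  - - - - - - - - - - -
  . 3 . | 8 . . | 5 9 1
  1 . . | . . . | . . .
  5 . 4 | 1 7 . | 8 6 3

Step 1. [r5c3∈{2,6,7,8}] across row 5, 2 lands solely at r5c3. So r5c3=2.
Step 2. [r8c7∈{7}] r8c7 has the single candidate 7, so r8c7=7.
Step 3. [r8c9∈{2}] r8c9 has the single candidate 2. So r8c9=2.
Step 4. [r6c8∈{1,5,7,8}] in row 6, 1 fits only at r6c8, so r6c8=1.
Step 5. [r4c5∈{4,5,8,9}] in row 4, 4 fits only at r4c5, so r4c5=4.
Step 6. [r7c5∈{6}] r7c5's peers cover all but 6. So r7c5=6.
Step 7. [r3c2∈{1,2,6,7,9}] across row 3, 1 lands solely at r3c2 ⇒ r3c2=1.
Step 8. [r7c3∈{7}] r7c3's peers cover all but 7, so r7c3=7.
Step 9. [r7c1∈{2}] nothing but 2 survives at r7c1 ⇒ r7c1=2.
Step 10. [r4c8∈{5,7,8}] 5 has one home in col 8: r4c8, so r4c8=5.
Step 11. [r9c6∈{2,9}] 2 has one home in row 9: r9c6 ⇒ r9c6=2.
Step 12. [r2c2∈{2,4,6,7}] r2c2 is the only open cell in row 2 admitting 4. So r2c2=4.
Step 13. [r1c2∈{2,6,7,9}] r1c2 is the only open cell in col 2 admitting 2 ⇒ r1c2=2.
Step 14. [r1c8∈{7}] only 7 remains possible at r1c8 ⇒ r1c8=7.
Step 15. [r3c1∈{6,7,9}] across box 1, 7 lands solely at r3c1 ⇒ r3c1=7.
Step 16. [r2c4∈{2,5,6,7}] in row 2, 2 fits only at r2c4 ⇒ r2c4=2.
Step 17. [r4c2∈{7,8}] r4c2 is the only open cell in row 4 admitting 8 ⇒ r4c2=8.
Step 18. [r6c6∈{5,7,8}] across row 6, 8 lands solely at r6c6, so r6c6=8.
Step 19. [r5c5∈{9}] r5c5 has the single candidate 9. So r5c5=9.
Step 20. [r1c5∈{5}] r1c5 is down to just 5. So r1c5=5.
Step 21. [r1c3∈{6}] r1c3's peers cover all but 6 ⇒ r1c3=6.
Step 22. [r8c6∈{4,5,9}] 5 has one home in col 6: r8c6, so r8c6=5.
Step 23. [r8c4∈{9}] r8c4 has the single candidate 9 ⇒ r8c4=9.
Step 24. [r6c2∈{6,7}] in col 2, 7 fits only at r6c2, so r6c2=7.
Step 25. [r5c9∈{6,7}] in row 5, 7 fits only at r5c9 ⇒ r5c9=7.
Step 26. [r4c9∈{9}] r4c9's peers cover all but 9, so r4c9=9.
Step 27. [r3c3∈{3}] only 3 remains possible at r3c3. So r3c3=3.
Step 28. [r1c7∈{1}] nothing but 1 survives at r1c7. So r1c7=1.
Step 29. [r3c4∈{6}] r3c4's peers cover all but 6. So r3c4=6.
Step 30. [r8c3∈{8}] only 8 remains possible at r8c3. So r8c3=8.
Step 31. [r3c5∈{8}] r3c5's peers cover all but 8 ⇒ r3c5=8.
Step 32. [r3c8∈{2}] r3c8 has the single candidate 2, so r3c8=2.
Step 33. [r6c4∈{5}] r6c4 is down to just 5. So r6c4=5.
Step 34. [r5c7∈{6}] nothing but 6 survives at r5c7, so r5c7=6.
Step 35. [r2c9∈{6}] r2c9 is down to just 6 ⇒ r2c9=6.
Step 36. [r8c5∈{3}] nothing but 3 survives at r8c5. So r8c5=3.
Step 37. [r8c8∈{4}] r8c8 has the single candidate 4. So r8c8=4.
Step 38. [r4c4∈{7}] nothing but 7 survives at r4c4. So r4c4=7.
Step 39. [r7c6∈{4}] r7c6 is down to just 4, so r7c6=4.
Step 40. [r1c1∈{9}] r1c1 is down to just 9 ⇒ r1c1=9.
Step 41. [r2c6∈{7}] only 7 remains possible at r2c6. So r2c6=7.
Step 42. [r3c6∈{9}] r3c6 is down to just 9 ⇒ r3c6=9.
Step 43. [r9c2∈{9}] only 9 remains possible at r9c2. So r9c2=9.
Step 44. [r5c8∈{8}] r5c8 is down to just 8. So r5c8=8.
Step 45. [r8c2∈{6}] nothing but 6 survives at r8c2. So r8c2=6.
Step 46. [r6c1∈{6}] r6c1 is down to just 6. So r6c1=6.
Step 47. [r2c3∈{5}] r2c3 has the single candidate 5 ⇒ r2c3=5.

Answer: 9 2 6 4 5 3 1 7 8 / 8 4 5 2 1 7 9 3 6 / 7 1 3 6 8 9 4 2 5 / 3 8 1 7 4 6 2 5 9 / 4 5 2 3 9 1 6 8 7 / 6 7 9 5 2 8 3 1 4 / 2 3 7 8 6 4 5 9 1 / 1 6 8 9 3 5 7 4 2 / 5 9 4 1 7 2 8 6 3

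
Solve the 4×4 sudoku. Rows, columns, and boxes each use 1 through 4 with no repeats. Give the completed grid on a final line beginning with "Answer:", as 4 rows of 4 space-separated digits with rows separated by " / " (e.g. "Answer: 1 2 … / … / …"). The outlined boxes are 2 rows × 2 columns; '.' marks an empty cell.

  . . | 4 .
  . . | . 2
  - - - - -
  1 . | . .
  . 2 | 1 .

Step 1. [r2c3∈{3}] r2c3 is down to just 3 ⇒ r2c3=3.
Step 2. [r2c2∈{1,4}] row 2 places 1 nowhere but r2c2. So r2c2=1.
Step 3. [r3c2∈{3,4}] r3c2 is the only open cell in col 2 admitting 4. So r3c2=4.
Step 4. [r4c1∈{3}] r4c1's peers cover all but 3. So r4c1=3.
Step 5. [r1c4∈{1}] only 1 remains possible at r1c4 ⇒ r1c4=1.
Step 6. [r3c3∈{2}] only 2 remains possible at r3c3. So r3c3=2.
Step 7. [r1c1∈{2}] only 2 remains possible at r1c1, so r1c1=2.
Step 8. [r3c4∈{3}] r3c4 has the single candidate 3 ⇒ r3c4=3.
Step 9. [r2c1∈{4}] r2c1 has the single candidate 4 ⇒ r2c1=4.
Step 10. [r1c2∈{3}] only 3 remains possible at r1c2, so r1c2=3.
Step 11. [r4c4∈{4}] r4c4 is down to just 4 ⇒ r4c4=4.

Answer: 2 3 4 1 / 4 1 3 2 / 1 4 2 3 / 3 2 1 4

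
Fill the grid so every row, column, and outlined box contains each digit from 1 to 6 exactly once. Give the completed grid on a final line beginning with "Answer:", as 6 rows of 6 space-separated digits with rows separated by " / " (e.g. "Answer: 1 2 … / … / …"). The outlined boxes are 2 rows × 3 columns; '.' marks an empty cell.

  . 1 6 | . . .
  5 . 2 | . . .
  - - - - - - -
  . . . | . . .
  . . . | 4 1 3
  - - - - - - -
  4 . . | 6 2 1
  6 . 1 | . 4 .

Step 1. [r6c2∈{2,3,5}] across row 6, 2 lands solely at r6c2, so r6c2=2.
Step 2. [r4c3∈{5}] r4c3's peers cover all but 5 ⇒ r4c3=5.
Step 3. [r1c1∈{3}] nothing but 3 survives at r1c1. So r1c1=3.
Step 4. [r1c5∈{5}] r1c5 is down to just 5, so r1c5=5.
Step 5. [r3c5∈{6}] r3c5 is down to just 6 ⇒ r3c5=6.
Step 6. [r5c3∈{3}] r5c3's peers cover all but 3, so r5c3=3.
Step 7. [r1c6∈{2,4}] across row 1, 4 lands solely at r1c6, so r1c6=4.
Step 8. [r3c6∈{2,5}] col 6 places 2 nowhere but r3c6, so r3c6=2.
Step 9. [r6c4∈{3,5}] row 6 places 3 nowhere but r6c4, so r6c4=3.
Step 10. [r3c2∈{3,4}] r3c2 is the only open cell in row 3 admitting 3 ⇒ r3c2=3.
Step 11. [r4c2∈{6}] r4c2's peers cover all but 6. So r4c2=6.
Step 12. [r2c6∈{6}] nothing but 6 survives at r2c6, so r2c6=6.
Step 13. [r1c4∈{2}] r1c4 has the single candidate 2 ⇒ r1c4=2.
Step 14. [r2c2∈{4}] only 4 remains possible at r2c2 ⇒ r2c2=4.
Step 15. [r3c1∈{1}] only 1 remains possible at r3c1, so r3c1=1.
Step 16. [r2c4∈{1}] r2c4's peers cover all but 1. So r2c4=1.
Step 17. [r6c6∈{5}] nothing but 5 survives at r6c6, so r6c6=5.
Step 18. [r2c5∈{3}] r2c5 has the single candidate 3. So r2c5=3.
Step 19. [r4c1∈{2}] nothing but 2 survives at r4c1. So r4c1=2.
Step 20. [r3c3∈{4}] r3c3's peers cover all but 4. So r3c3=4.
Step 21. [r5c2∈{5}] r5c2 has the single candidate 5 ⇒ r5c2=5.
Step 22. [r3c4∈{5}] only 5 remains possible at r3c4. So r3c4=5.

Answer: 3 1 6 2 5 4 / 5 4 2 1 3 6 / 1 3 4 5 6 2 / 2 6 5 4 1 3 / 4 5 3 6 2 1 / 6 2 1 3 4 5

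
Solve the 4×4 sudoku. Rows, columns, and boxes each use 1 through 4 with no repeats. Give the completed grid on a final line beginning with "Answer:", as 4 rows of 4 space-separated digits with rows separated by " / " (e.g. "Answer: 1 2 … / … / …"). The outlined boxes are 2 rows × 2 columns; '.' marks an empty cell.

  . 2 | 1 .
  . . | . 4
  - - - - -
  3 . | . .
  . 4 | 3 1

Step 1. [r2c3∈{2}] r2c3 is down to just 2 ⇒ r2c3=2.
Step 2. [r2c1∈{1}] r2c1 is down to just 1 ⇒ r2c1=1.
Step 3. [r2c2∈{3}] r2c2 is down to just 3 ⇒ r2c2=3.
Step 4. [r4c1∈{2}] r4c1 is down to just 2 ⇒ r4c1=2.
Step 5. [r1c4∈{3}] nothing but 3 survives at r1c4. So r1c4=3.
Step 6. [r1c1∈{4}] r1c1's peers cover all but 4, so r1c1=4.
Step 7. [r3c3∈{4}] r3c3 has the single candidate 4. So r3c3=4.
Step 8. [r3c4∈{2}] r3c4's peers cover all but 2. So r3c4=2.
Step 9. [r3c2∈{1}] r3c2's peers cover all but 1, so r3c2=1.

Answer: 4 2 1 3 / 1 3 2 4 / 3 1 4 2 / 2 4 3 1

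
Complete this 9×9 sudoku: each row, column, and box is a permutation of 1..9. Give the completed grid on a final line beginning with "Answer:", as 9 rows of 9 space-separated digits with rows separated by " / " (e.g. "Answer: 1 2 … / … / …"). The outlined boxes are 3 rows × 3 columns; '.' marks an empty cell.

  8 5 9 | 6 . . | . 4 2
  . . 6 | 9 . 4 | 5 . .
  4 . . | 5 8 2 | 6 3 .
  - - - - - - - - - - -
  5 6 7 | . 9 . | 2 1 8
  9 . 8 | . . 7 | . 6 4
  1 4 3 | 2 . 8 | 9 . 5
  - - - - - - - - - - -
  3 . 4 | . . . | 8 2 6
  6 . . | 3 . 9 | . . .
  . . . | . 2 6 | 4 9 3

Step 1. [r3c3∈{1}] only 1 remains possible at r3c3. So r3c3=1.
Step 2. [r3c2∈{7}] only 7 remains possible at r3c2. So r3c2=7.
Step 3. [r5c5∈{1,3,5}] across row 5, 5 lands solely at r5c5. So r5c5=5.
Step 4. [r9c4∈{1,7,8}] across col 4, 8 lands solely at r9c4 ⇒ r9c4=8.
Step 5. [r7c4∈{1,7}] 7 has one home in col 4: r7c4. So r7c4=7.
Step 6. [r7c5∈{1}] r7c5's peers cover all but 1 ⇒ r7c5=1.
Step 7. [r2c9∈{1,7}] in row 2, 1 fits only at r2c9 ⇒ r2c9=1.
Step 8. [r1c7∈{7}] r1c7 has the single candidate 7, so r1c7=7.
Step 9. [r8c2∈{1,2,8}] r8c2 is the only open cell in row 8 admitting 8 ⇒ r8c2=8.
Step 10. [r8c8∈{5,7}] col 8 places 5 nowhere but r8c8, so r8c8=5.
Step 11. [r1c5∈{3}] r1c5 has the single candidate 3 ⇒ r1c5=3.
Step 12. [r2c1∈{2}] nothing but 2 survives at r2c1 ⇒ r2c1=2.
Step 13. [r7c6∈{5}] r7c6's peers cover all but 5 ⇒ r7c6=5.
Step 14. [r9c1∈{7}] r9c1 has the single candidate 7 ⇒ r9c1=7.
Step 15. [r6c5∈{6}] r6c5 is down to just 6 ⇒ r6c5=6.
Step 16. [r2c8∈{8}] nothing but 8 survives at r2c8, so r2c8=8.
Step 17. [r6c8∈{7}] r6c8 is down to just 7. So r6c8=7.
Step 18. [r5c2∈{2}] only 2 remains possible at r5c2, so r5c2=2.
Step 19. [r4c6∈{3}] r4c6's peers cover all but 3. So r4c6=3.
Step 20. [r9c3∈{5}] r9c3 has the single candidate 5, so r9c3=5.
Step 21. [r1c6∈{1}] r1c6 is down to just 1 ⇒ r1c6=1.
Step 22. [r2c2∈{3}] r2c2 is down to just 3. So r2c2=3.
Step 23. [r7c2∈{9}] nothing but 9 survives at r7c2, so r7c2=9.
Step 24. [r4c4∈{4}] r4c4 has the single candidate 4, so r4c4=4.
Step 25. [r8c9∈{7}] r8c9's peers cover all but 7 ⇒ r8c9=7.
Step 26. [r3c9∈{9}] r3c9's peers cover all but 9. So r3c9=9.
Step 27. [r8c5∈{4}] nothing but 4 survives at r8c5 ⇒ r8c5=4.
Step 28. [r5c7∈{3}] only 3 remains possible at r5c7, so r5c7=3.
Step 29. [r9c2∈{1}] r9c2's peers cover all but 1, so r9c2=1.
Step 30. [r8c7∈{1}] only 1 remains possible at r8c7, so r8c7=1.
Step 31. [r8c3∈{2}] nothing but 2 survives at r8c3. So r8c3=2.
Step 32. [r2c5∈{7}] only 7 remains possible at r2c5, so r2c5=7.
Step 33. [r5c4∈{1}] only 1 remains possible at r5c4 ⇒ r5c4=1.

Answer: 8 5 9 6 3 1 7 4 2 / 2 3 6 9 7 4 5 8 1 / 4 7 1 5 8 2 6 3 9 / 5 6 7 4 9 3 2 1 8 / 9 2 8 1 5 7 3 6 4 / 1 4 3 2 6 8 9 7 5 / 3 9 4 7 1 5 8 2 6 / 6 8 2 3 4 9 1 5 7 / 7 1 5 8 2 6 4 9 3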